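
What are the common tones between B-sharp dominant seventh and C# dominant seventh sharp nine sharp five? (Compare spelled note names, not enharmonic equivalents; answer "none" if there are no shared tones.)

D##

B-sharp dominant seventh = B#, D##, F##, A#.
C# dominant seventh sharp nine sharp five = C#, E#, G##, B, D##.
Shared: D##.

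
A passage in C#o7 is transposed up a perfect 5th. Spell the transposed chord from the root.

G# B D F

A perfect 5th up from C# is G#, so the new chord is G# diminished seventh.
root → G#
3rd (minor 3rd) → B
5th (diminished 5th) → D
7th (diminished 7th) → F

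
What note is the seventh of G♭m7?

Root of G♭m7 = Gb. The 7th is a minor 7th: Gb up a minor 7th → Fb.

Fb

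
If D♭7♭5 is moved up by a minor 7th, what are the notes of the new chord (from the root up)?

Cb Eb Gbb Bbb

Transposed root: Db → Cb (minor 7th up). So we spell Cb dominant seventh flat five:
Cb — root
Eb — major 3rd
Gbb — diminished 5th
Bbb — minor 7th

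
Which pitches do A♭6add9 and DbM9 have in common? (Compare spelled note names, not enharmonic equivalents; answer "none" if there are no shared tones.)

A♭, C, E♭, F

A♭6add9: A♭ C E♭ F B♭
DbM9: D♭ F A♭ C E♭
Common to both → A♭, C, E♭, F.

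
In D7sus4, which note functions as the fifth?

A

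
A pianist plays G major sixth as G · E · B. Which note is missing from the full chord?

D

The full G major sixth chord is G, B, D, E.
Comparing with the voicing, the perfect 5th (5th) — D — is absent.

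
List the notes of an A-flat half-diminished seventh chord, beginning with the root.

Root Ab, quality half-diminished seventh:
root → Ab
3rd (minor 3rd) → Cb
5th (diminished 5th) → Ebb
7th (minor 7th) → Gb

Ab  Cb  Ebb  Gb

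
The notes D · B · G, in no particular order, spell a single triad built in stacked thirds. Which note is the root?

Stacking in thirds gives G – B – D, so G is the root — G major triad.

G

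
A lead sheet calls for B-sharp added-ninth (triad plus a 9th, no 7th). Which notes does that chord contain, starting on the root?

B-sharp added-ninth is an added-ninth built on B-sharp.
Root: B-sharp
Major 3rd (3rd): D-double-sharp
Perfect 5th (5th): F-double-sharp
Major 9th (9th): C-double-sharp

B-sharp, D-double-sharp, F-double-sharp, C-double-sharp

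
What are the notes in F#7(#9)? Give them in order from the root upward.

F♯, A♯, C♯, E, G𝄪

F#7(#9): dominant seventh sharp nine on F♯.
Root: F♯
Major 3rd (3rd): A♯
Perfect 5th (5th): C♯
Minor 7th (7th): E
Augmented 9th (9th): G𝄪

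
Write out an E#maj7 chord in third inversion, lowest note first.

E#maj7 = E#–G##–B#–D##; third inversion → seventh (D##) lowest.

D##  E#  G##  B#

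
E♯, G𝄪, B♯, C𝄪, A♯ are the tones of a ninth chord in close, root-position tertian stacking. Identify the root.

Stacking in thirds gives A♯ – C𝄪 – E♯ – G𝄪 – B♯, so A♯ is the root — A♯ major ninth.

A♯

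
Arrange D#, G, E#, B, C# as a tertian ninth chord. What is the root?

Stacking in thirds gives C# – E# – G – B – D#, so C# is the root — C# dominant ninth flat five.

C#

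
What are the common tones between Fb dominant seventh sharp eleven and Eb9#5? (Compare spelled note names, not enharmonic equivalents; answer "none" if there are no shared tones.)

Fb dominant seventh sharp eleven: Fb Ab Cb Ebb Bb
Eb9#5: Eb G B Db F
Common to both → none.

none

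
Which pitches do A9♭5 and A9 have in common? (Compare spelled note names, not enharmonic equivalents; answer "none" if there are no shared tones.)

A  C#  G  B

A9♭5: A C# Eb G B
A9: A C# E G B
Common to both → A, C#, G, B.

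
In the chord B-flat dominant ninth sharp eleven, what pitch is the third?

Root of B-flat dominant ninth sharp eleven = Bb. The 3rd is a major 3rd: Bb up a major 3rd → D.

D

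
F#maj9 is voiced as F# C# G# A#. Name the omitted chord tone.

E#

F#maj9 = F#, A#, C#, E#, G#. The voicing lacks the 7th (major 7th), E#.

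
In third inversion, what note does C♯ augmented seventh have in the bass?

C♯ augmented seventh in root position is C-sharp–E-sharp–G-double-sharp–B.
Third inversion places the seventh in the bass, which is B.

B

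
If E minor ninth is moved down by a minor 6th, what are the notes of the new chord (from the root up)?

G#  B  D#  F#  A#

A minor 6th down from E is G#, so the new chord is G# minor ninth.
Root: G#
Minor 3rd (3rd): B
Perfect 5th (5th): D#
Minor 7th (7th): F#
Major 9th (9th): A#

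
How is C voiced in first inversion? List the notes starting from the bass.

E  G  C

C = C–E–G; first inversion → third (E) lowest.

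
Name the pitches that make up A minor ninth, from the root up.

A, C, E, G, B

Root A, quality minor ninth:
- root: A
- minor 3rd: C
- perfect 5th: E
- minor 7th: G
- major 9th: B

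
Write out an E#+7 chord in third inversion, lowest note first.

In root position, E#+7 is E♯–G𝄪–B𝄪–D♯.
Third inversion puts the seventh (D♯) in the bass.

D♯, E♯, G𝄪, B𝄪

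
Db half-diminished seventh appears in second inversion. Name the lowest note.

A-double-flat

Db half-diminished seventh = D-flat–F-flat–A-double-flat–C-flat. Second inversion → fifth in the bass = A-double-flat.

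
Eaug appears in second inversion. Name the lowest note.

B♯

Eaug = E–G♯–B♯. Second inversion → fifth in the bass = B♯.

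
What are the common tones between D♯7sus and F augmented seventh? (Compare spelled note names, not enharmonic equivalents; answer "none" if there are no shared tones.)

D♯7sus: D# G# A# C#
F augmented seventh: F A C# Eb
Common to both → C#.

C#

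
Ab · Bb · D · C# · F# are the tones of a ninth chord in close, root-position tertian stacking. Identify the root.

Bb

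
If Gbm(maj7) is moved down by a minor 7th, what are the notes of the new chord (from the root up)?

Transposed root: G♭ → A♭ (minor 7th down). So we spell A♭ minor-major seventh:
root → A♭
3rd (minor 3rd) → C♭
5th (perfect 5th) → E♭
7th (major 7th) → G

A♭ – C♭ – E♭ – G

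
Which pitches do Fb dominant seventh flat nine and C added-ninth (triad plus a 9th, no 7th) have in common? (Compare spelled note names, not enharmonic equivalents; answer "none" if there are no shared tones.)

none

Fb dominant seventh flat nine = F-flat, A-flat, C-flat, E-double-flat, G-double-flat.
C added-ninth = C, E, G, D.
Shared: none.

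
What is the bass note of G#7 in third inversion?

F♯

G#7 in root position is G♯–B♯–D♯–F♯.
Third inversion places the seventh in the bass, which is F♯.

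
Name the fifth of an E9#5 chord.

B♯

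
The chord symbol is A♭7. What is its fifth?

Eb

Root of A♭7 = Ab. The 5th is a perfect 5th: Ab up a perfect 5th → Eb.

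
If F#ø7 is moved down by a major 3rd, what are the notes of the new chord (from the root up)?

Transposed root: F♯ → D (major 3rd down). So we spell D half-diminished seventh:
root → D
3rd (minor 3rd) → F
5th (diminished 5th) → A♭
7th (minor 7th) → C

D F A♭ C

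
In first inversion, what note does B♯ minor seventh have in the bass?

B♯ minor seventh = B-sharp–D-sharp–F-double-sharp–A-sharp. First inversion → third in the bass = D-sharp.

D-sharp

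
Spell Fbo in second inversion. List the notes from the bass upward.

C𝄫  F♭  A𝄫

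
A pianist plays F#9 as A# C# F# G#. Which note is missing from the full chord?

E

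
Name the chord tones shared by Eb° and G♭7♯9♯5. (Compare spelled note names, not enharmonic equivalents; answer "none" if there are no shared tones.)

Eb° = Eb, Gb, Bbb.
G♭7♯9♯5 = Gb, Bb, D, Fb, A.
Shared: Gb.

Gb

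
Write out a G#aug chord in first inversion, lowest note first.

In root position, G#aug is G#–B#–D##.
First inversion puts the third (B#) in the bass.

B#, D##, G#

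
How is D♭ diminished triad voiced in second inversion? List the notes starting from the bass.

Abb, Db, Fb

In root position, D♭ diminished triad is Db–Fb–Abb.
Second inversion puts the fifth (Abb) in the bass.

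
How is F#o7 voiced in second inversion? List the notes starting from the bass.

C, Eb, F#, A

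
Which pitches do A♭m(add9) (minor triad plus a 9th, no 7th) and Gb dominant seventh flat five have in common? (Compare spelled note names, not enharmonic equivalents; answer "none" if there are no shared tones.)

A♭m(add9): Ab Cb Eb Bb
Gb dominant seventh flat five: Gb Bb Dbb Fb
Common to both → Bb.

Bb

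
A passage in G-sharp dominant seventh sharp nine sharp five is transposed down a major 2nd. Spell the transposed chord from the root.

A major 2nd down from G-sharp is F-sharp, so the new chord is F-sharp dominant seventh sharp nine sharp five.
F-sharp — root
A-sharp — major 3rd
C-double-sharp — augmented 5th
E — minor 7th
G-double-sharp — augmented 9th

F-sharp, A-sharp, C-double-sharp, E, G-double-sharp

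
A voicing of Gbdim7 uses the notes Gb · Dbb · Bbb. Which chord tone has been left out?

Gbdim7 = Gb, Bbb, Dbb, Fbb. The voicing lacks the 7th (diminished 7th), Fbb.

Fbb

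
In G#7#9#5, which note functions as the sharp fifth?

D𝄪

G#7#9#5 is built on G♯; its 5th is an augmented 5th above the root.
A fifth above G uses the letter D, and the augmented 5th above G♯ is D𝄪.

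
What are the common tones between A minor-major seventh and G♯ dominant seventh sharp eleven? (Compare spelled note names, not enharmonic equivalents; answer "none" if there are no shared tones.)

G-sharp

A minor-major seventh: A C E G-sharp
G♯ dominant seventh sharp eleven: G-sharp B-sharp D-sharp F-sharp C-double-sharp
Common to both → G-sharp.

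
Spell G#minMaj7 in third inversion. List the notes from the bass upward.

F## – G# – B – D#

G#minMaj7 = G#–B–D#–F##; third inversion → seventh (F##) lowest.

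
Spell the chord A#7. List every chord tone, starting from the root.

A#  C##  E#  G#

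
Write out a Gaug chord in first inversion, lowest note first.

B D# G

Gaug = G–B–D#; first inversion → third (B) lowest.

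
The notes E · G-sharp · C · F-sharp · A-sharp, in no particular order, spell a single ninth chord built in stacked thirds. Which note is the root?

Stacking in thirds gives F-sharp – A-sharp – C – E – G-sharp, so F-sharp is the root — F-sharp dominant ninth flat five.

F-sharp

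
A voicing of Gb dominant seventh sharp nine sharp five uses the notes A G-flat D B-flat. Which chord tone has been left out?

Gb dominant seventh sharp nine sharp five = G-flat, B-flat, D, F-flat, A. The voicing lacks the 7th (minor 7th), F-flat.

F-flat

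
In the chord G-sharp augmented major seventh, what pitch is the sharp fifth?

D##

Root of G-sharp augmented major seventh = G#. The 5th is an augmented 5th: G# up an augmented 5th → D##.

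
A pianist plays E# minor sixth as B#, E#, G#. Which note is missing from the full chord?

C##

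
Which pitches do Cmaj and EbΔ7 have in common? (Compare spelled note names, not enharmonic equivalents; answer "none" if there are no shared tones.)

G

Cmaj = C, E, G.
EbΔ7 = Eb, G, Bb, D.
Shared: G.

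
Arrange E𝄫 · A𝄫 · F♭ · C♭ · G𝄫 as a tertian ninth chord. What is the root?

F♭

Arranged so that each adjacent pair is a third by letter name: F♭ – A𝄫 – C♭ – E𝄫 – G𝄫.
The bottom of that stack, F♭, is the root (this is F♭ minor seventh flat nine).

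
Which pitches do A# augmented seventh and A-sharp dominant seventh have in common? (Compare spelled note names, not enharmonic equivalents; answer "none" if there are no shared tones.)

A#, C##, G#

A# augmented seventh = A#, C##, E##, G#.
A-sharp dominant seventh = A#, C##, E#, G#.
Shared: A#, C##, G#.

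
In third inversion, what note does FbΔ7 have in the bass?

Eb

FbΔ7 = Fb–Ab–Cb–Eb. Third inversion → seventh in the bass = Eb.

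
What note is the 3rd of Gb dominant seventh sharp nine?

B-flat

Gb dominant seventh sharp nine is built on G-flat; its 3rd is a major 3rd above the root.
A third above G uses the letter B, and the major 3rd above G-flat is B-flat.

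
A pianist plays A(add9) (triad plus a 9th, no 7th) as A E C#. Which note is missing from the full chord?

The full A(add9) chord is A, C#, E, B.
Comparing with the voicing, the major 9th (9th) — B — is absent.

B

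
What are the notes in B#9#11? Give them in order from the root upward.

B#9#11: dominant ninth sharp eleven on B#.
root → B#
3rd (major 3rd) → D##
5th (perfect 5th) → F##
7th (minor 7th) → A#
9th (major 9th) → C##
11th (augmented 11th) → E##

B# D## F## A# C## E##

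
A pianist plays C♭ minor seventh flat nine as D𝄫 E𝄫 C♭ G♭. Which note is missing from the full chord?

B𝄫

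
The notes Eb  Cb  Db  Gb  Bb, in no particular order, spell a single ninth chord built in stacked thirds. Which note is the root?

Cb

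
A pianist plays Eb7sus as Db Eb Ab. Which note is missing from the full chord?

Bb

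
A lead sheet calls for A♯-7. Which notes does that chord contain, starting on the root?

A♯ – C♯ – E♯ – G♯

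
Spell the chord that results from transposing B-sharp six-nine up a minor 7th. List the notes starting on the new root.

A# C## E# F## B#

B# up a minor 7th → A#. New chord: A# six-nine.
Root: A#
Major 3rd (3rd): C##
Perfect 5th (5th): E#
Major 6th (6th): F##
Major 9th (9th): B#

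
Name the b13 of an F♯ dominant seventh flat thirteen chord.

D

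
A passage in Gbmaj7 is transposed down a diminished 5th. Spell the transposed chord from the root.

G♭ down a diminished 5th → C. New chord: C major seventh.
root → C
3rd (major 3rd) → E
5th (perfect 5th) → G
7th (major 7th) → B

C E G B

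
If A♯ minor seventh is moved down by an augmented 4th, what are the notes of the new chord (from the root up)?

E  G  B  D

Transposed root: A# → E (augmented 4th down). So we spell E minor seventh:
Root: E
Minor 3rd (3rd): G
Perfect 5th (5th): B
Minor 7th (7th): D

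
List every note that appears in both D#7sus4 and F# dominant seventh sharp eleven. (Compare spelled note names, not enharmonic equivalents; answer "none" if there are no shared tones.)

A# C#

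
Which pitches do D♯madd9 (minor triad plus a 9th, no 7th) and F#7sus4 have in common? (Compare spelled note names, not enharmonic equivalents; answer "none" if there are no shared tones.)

D♯madd9: D# F# A# E#
F#7sus4: F# B C# E
Common to both → F#.

F#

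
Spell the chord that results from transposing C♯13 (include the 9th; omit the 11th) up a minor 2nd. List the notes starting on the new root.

D  F♯  A  C  E  B

C♯ up a minor 2nd → D. New chord: D dominant thirteenth.
D — root
F♯ — major 3rd
A — perfect 5th
C — minor 7th
E — major 9th
B — major 13th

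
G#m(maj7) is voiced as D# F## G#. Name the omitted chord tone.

B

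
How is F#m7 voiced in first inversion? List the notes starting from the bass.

In root position, F#m7 is F♯–A–C♯–E.
First inversion puts the third (A) in the bass.

A, C♯, E, F♯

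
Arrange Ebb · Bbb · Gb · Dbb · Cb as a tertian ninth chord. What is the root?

Arranged so that each adjacent pair is a third by letter name: Cb – Ebb – Gb – Bbb – Dbb.
The bottom of that stack, Cb, is the root (this is Cb minor seventh flat nine).

Cb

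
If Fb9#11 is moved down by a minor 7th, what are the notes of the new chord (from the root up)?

F♭ down a minor 7th → G♭. New chord: G♭ dominant ninth sharp eleven.
Root: G♭
Major 3rd (3rd): B♭
Perfect 5th (5th): D♭
Minor 7th (7th): F♭
Major 9th (9th): A♭
Augmented 11th (11th): C

G♭, B♭, D♭, F♭, A♭, C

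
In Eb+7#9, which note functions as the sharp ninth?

Root of Eb+7#9 = Eb. The 9th is an augmented 9th: Eb up an augmented 9th → F#.

F#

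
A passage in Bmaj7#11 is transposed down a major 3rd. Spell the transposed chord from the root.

G  B  D  F#  C#

Transposed root: B → G (major 3rd down). So we spell G major seventh sharp eleven:
- root: G
- major 3rd: B
- perfect 5th: D
- major 7th: F#
- augmented 11th: C#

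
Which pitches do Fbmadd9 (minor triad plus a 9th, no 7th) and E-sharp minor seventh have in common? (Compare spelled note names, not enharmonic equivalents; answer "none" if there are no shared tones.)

none

Fbmadd9 = Fb, Abb, Cb, Gb.
E-sharp minor seventh = E#, G#, B#, D#.
Shared: none.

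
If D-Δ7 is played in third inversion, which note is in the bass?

D-Δ7 in root position is D–F–A–C♯.
Third inversion places the seventh in the bass, which is C♯.

C♯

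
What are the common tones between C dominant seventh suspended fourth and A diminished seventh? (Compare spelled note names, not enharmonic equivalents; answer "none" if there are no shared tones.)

C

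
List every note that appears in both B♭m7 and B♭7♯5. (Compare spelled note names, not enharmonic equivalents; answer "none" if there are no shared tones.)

B♭m7: Bb Db F Ab
B♭7♯5: Bb D F# Ab
Common to both → Bb, Ab.

Bb – Ab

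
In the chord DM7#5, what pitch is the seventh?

C#

DM7#5 is built on D; its 7th is a major 7th above the root.
A seventh above D uses the letter C, and the major 7th above D is C#.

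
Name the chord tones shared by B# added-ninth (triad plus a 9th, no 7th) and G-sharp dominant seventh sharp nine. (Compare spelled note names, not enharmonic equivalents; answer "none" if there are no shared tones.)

B-sharp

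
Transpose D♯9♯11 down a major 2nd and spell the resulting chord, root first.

A major 2nd down from D# is C#, so the new chord is C# dominant ninth sharp eleven.
Root: C#
Major 3rd (3rd): E#
Perfect 5th (5th): G#
Minor 7th (7th): B
Major 9th (9th): D#
Augmented 11th (11th): F##

C#, E#, G#, B, D#, F##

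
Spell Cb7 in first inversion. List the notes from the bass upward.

E♭ – G♭ – B𝄫 – C♭

Cb7 = C♭–E♭–G♭–B𝄫; first inversion → third (E♭) lowest.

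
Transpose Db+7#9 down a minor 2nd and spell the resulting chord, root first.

C E G# Bb D#

A minor 2nd down from Db is C, so the new chord is C dominant seventh sharp nine sharp five.
- root: C
- major 3rd: E
- augmented 5th: G#
- minor 7th: Bb
- augmented 9th: D#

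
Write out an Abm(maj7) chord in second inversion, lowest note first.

Eb  G  Ab  Cb

In root position, Abm(maj7) is Ab–Cb–Eb–G.
Second inversion puts the fifth (Eb) in the bass.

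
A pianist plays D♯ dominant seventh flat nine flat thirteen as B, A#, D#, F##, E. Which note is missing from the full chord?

The full D♯ dominant seventh flat nine flat thirteen chord is D#, F##, A#, C#, E, B.
Comparing with the voicing, the minor 7th (7th) — C# — is absent.

C#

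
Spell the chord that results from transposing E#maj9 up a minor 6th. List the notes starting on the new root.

C#, E#, G#, B#, D#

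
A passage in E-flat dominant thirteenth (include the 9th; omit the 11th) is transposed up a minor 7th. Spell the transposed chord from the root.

Db, F, Ab, Cb, Eb, Bb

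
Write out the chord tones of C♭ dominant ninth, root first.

C♭ dominant ninth is a dominant ninth built on Cb.
Cb — root
Eb — major 3rd
Gb — perfect 5th
Bbb — minor 7th
Db — major 9th

Cb, Eb, Gb, Bbb, Db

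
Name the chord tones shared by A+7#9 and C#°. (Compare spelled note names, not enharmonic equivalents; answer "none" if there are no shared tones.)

C♯, G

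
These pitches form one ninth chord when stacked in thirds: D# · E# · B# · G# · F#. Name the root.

E#

Stacking in thirds gives E# – G# – B# – D# – F#, so E# is the root — E# minor seventh flat nine.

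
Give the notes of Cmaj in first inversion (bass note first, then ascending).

E  G  C

In root position, Cmaj is C–E–G.
First inversion puts the third (E) in the bass.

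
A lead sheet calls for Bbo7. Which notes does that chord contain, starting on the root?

Root Bb, quality diminished seventh:
Root: Bb
Minor 3rd (3rd): Db
Diminished 5th (5th): Fb
Diminished 7th (7th): Abb

Bb Db Fb Abb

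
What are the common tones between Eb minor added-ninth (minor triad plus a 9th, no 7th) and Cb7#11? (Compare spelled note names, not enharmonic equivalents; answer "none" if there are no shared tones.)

E♭  G♭  F

Eb minor added-ninth = E♭, G♭, B♭, F.
Cb7#11 = C♭, E♭, G♭, B𝄫, F.
Shared: E♭, G♭, F.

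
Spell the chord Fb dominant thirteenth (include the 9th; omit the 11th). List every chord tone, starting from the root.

Fb dominant thirteenth: dominant thirteenth on F-flat.
F-flat — root
A-flat — major 3rd
C-flat — perfect 5th
E-double-flat — minor 7th
G-flat — major 9th
D-flat — major 13th

F-flat, A-flat, C-flat, E-double-flat, G-flat, D-flat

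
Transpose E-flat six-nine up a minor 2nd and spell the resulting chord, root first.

Fb – Ab – Cb – Db – Gb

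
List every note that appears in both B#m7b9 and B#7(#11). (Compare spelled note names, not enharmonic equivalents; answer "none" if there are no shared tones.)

B#m7b9: B# D# F## A# C#
B#7(#11): B# D## F## A# E##
Common to both → B#, F##, A#.

B# – F## – A#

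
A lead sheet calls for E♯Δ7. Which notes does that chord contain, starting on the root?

E# G## B# D##

E♯Δ7: major seventh on E#.
E# — root
G## — major 3rd
B# — perfect 5th
D## — major 7th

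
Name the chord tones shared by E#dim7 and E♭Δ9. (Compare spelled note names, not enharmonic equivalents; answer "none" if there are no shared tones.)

D

E#dim7 = E#, G#, B, D.
E♭Δ9 = Eb, G, Bb, D, F.
Shared: D.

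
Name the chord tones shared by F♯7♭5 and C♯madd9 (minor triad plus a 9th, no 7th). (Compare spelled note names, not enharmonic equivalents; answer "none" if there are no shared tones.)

E

F♯7♭5 = F#, A#, C, E.
C♯madd9 = C#, E, G#, D#.
Shared: E.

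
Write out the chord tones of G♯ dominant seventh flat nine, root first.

G♯ dominant seventh flat nine: dominant seventh flat nine on G♯.
Root: G♯
Major 3rd (3rd): B♯
Perfect 5th (5th): D♯
Minor 7th (7th): F♯
Minor 9th (9th): A

G♯  B♯  D♯  F♯  A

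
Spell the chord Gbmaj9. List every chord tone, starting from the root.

Root Gb, quality major ninth:
Root: Gb
Major 3rd (3rd): Bb
Perfect 5th (5th): Db
Major 7th (7th): F
Major 9th (9th): Ab

Gb, Bb, Db, F, Ab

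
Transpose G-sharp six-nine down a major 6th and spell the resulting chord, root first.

B, D♯, F♯, G♯, C♯

A major 6th down from G♯ is B, so the new chord is B six-nine.
Root: B
Major 3rd (3rd): D♯
Perfect 5th (5th): F♯
Major 6th (6th): G♯
Major 9th (9th): C♯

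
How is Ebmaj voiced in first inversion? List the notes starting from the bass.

In root position, Ebmaj is Eb–G–Bb.
First inversion puts the third (G) in the bass.

G, Bb, Eb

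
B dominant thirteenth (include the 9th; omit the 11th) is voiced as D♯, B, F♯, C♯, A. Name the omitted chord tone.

B dominant thirteenth = B, D♯, F♯, A, C♯, G♯. The voicing lacks the 13th (major 13th), G♯.

G♯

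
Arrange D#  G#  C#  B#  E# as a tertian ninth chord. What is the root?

C#

Arranged so that each adjacent pair is a third by letter name: C# – E# – G# – B# – D#.
The bottom of that stack, C#, is the root (this is C# major ninth).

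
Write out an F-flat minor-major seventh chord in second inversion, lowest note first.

In root position, F-flat minor-major seventh is F-flat–A-double-flat–C-flat–E-flat.
Second inversion puts the fifth (C-flat) in the bass.

C-flat – E-flat – F-flat – A-double-flat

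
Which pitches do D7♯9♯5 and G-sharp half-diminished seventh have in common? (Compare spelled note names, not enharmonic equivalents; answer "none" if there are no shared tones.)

D, F#

D7♯9♯5 = D, F#, A#, C, E#.
G-sharp half-diminished seventh = G#, B, D, F#.
Shared: D, F#.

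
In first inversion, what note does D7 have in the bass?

F#

D7 in root position is D–F#–A–C.
First inversion places the third in the bass, which is F#.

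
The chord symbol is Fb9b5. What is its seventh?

Ebb

Fb9b5 is built on Fb; its 7th is a minor 7th above the root.
A seventh above F uses the letter E, and the minor 7th above Fb is Ebb.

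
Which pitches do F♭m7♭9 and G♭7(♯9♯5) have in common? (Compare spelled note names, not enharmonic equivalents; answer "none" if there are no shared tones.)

F♭

F♭m7♭9: F♭ A𝄫 C♭ E𝄫 G𝄫
G♭7(♯9♯5): G♭ B♭ D F♭ A
Common to both → F♭.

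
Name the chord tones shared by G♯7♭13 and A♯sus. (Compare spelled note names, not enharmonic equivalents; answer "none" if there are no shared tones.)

D#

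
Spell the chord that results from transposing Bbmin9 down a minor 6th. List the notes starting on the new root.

Transposed root: B♭ → D (minor 6th down). So we spell D minor ninth:
- root: D
- minor 3rd: F
- perfect 5th: A
- minor 7th: C
- major 9th: E

D – F – A – C – E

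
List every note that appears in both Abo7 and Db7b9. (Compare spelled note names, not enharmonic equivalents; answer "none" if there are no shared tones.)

Abo7: A♭ C♭ E𝄫 G𝄫
Db7b9: D♭ F A♭ C♭ E𝄫
Common to both → A♭, C♭, E𝄫.

A♭, C♭, E𝄫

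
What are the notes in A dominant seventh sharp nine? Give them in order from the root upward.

A C# E G B#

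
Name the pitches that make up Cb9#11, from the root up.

Cb Eb Gb Bbb Db F

Cb9#11: dominant ninth sharp eleven on Cb.
Root: Cb
Major 3rd (3rd): Eb
Perfect 5th (5th): Gb
Minor 7th (7th): Bbb
Major 9th (9th): Db
Augmented 11th (11th): F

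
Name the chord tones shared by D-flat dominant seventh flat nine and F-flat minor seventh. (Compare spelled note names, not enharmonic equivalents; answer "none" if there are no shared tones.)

D-flat dominant seventh flat nine = D-flat, F, A-flat, C-flat, E-double-flat.
F-flat minor seventh = F-flat, A-double-flat, C-flat, E-double-flat.
Shared: C-flat, E-double-flat.

C-flat  E-double-flat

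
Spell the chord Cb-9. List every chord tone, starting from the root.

Cb – Ebb – Gb – Bbb – Db

Cb-9 is a minor ninth built on Cb.
- root: Cb
- minor 3rd: Ebb
- perfect 5th: Gb
- minor 7th: Bbb
- major 9th: Db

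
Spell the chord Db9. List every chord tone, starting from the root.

Db9 is a dominant ninth built on Db.
Root: Db
Major 3rd (3rd): F
Perfect 5th (5th): Ab
Minor 7th (7th): Cb
Major 9th (9th): Eb

Db, F, Ab, Cb, Eb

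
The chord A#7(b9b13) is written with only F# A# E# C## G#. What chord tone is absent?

The full A#7(b9b13) chord is A#, C##, E#, G#, B, F#.
Comparing with the voicing, the minor 9th (9th) — B — is absent.

B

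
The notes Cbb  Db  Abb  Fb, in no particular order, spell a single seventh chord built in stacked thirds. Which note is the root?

Arranged so that each adjacent pair is a third by letter name: Db – Fb – Abb – Cbb.
The bottom of that stack, Db, is the root (this is Db diminished seventh).

Db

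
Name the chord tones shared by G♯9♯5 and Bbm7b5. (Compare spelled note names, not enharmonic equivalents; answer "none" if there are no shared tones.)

none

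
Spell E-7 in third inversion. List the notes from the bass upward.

In root position, E-7 is E–G–B–D.
Third inversion puts the seventh (D) in the bass.

D, E, G, B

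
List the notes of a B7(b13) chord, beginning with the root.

B, D#, F#, A, G

B7(b13) is a dominant seventh flat thirteen built on B.
Root: B
Major 3rd (3rd): D#
Perfect 5th (5th): F#
Minor 7th (7th): A
Minor 13th (13th): G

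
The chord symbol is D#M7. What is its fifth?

A#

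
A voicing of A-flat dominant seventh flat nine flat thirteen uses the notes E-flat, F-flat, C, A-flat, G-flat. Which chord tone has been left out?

The full A-flat dominant seventh flat nine flat thirteen chord is A-flat, C, E-flat, G-flat, B-double-flat, F-flat.
Comparing with the voicing, the minor 9th (9th) — B-double-flat — is absent.

B-double-flat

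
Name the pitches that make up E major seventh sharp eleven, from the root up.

E, G-sharp, B, D-sharp, A-sharp

E major seventh sharp eleven: major seventh sharp eleven on E.
Root: E
Major 3rd (3rd): G-sharp
Perfect 5th (5th): B
Major 7th (7th): D-sharp
Augmented 11th (11th): A-sharp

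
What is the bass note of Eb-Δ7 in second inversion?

Bb

Eb-Δ7 in root position is Eb–Gb–Bb–D.
Second inversion places the fifth in the bass, which is Bb.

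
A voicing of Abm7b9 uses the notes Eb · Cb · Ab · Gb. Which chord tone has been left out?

Abm7b9 = Ab, Cb, Eb, Gb, Bbb. The voicing lacks the 9th (minor 9th), Bbb.

Bbb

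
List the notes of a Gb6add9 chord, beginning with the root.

Gb, Bb, Db, Eb, Ab

Root Gb, quality six-nine:
Gb — root
Bb — major 3rd
Db — perfect 5th
Eb — major 6th
Ab — major 9th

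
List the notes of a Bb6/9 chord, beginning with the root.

Bb, D, F, G, C

Bb6/9 is a six-nine built on Bb.
Root: Bb
Major 3rd (3rd): D
Perfect 5th (5th): F
Major 6th (6th): G
Major 9th (9th): C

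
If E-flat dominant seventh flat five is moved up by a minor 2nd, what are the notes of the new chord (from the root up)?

E-flat up a minor 2nd → F-flat. New chord: F-flat dominant seventh flat five.
root → F-flat
3rd (major 3rd) → A-flat
5th (diminished 5th) → C-double-flat
7th (minor 7th) → E-double-flat

F-flat, A-flat, C-double-flat, E-double-flat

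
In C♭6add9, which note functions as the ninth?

Db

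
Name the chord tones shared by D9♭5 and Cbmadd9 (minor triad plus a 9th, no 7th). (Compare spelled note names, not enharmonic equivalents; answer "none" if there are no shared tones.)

D9♭5: D F# Ab C E
Cbmadd9: Cb Ebb Gb Db
Common to both → none.

none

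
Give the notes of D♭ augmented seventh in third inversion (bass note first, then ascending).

In root position, D♭ augmented seventh is Db–F–A–Cb.
Third inversion puts the seventh (Cb) in the bass.

Cb  Db  F  A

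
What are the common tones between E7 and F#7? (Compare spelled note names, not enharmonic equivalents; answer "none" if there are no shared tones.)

E7: E G# B D
F#7: F# A# C# E
Common to both → E.

E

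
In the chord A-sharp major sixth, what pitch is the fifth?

Root of A-sharp major sixth = A-sharp. The 5th is a perfect 5th: A-sharp up a perfect 5th → E-sharp.

E-sharp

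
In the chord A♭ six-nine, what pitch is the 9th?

Root of A♭ six-nine = A-flat. The 9th is a major 9th: A-flat up a major 9th → B-flat.

B-flat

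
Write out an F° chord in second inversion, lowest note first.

In root position, F° is F–Ab–Cb.
Second inversion puts the fifth (Cb) in the bass.

Cb  F  Ab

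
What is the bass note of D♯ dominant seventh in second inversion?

D♯ dominant seventh in root position is D#–F##–A#–C#.
Second inversion places the fifth in the bass, which is A#.

A#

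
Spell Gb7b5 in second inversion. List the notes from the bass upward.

Dbb Fb Gb Bb

Gb7b5 = Gb–Bb–Dbb–Fb; second inversion → fifth (Dbb) lowest.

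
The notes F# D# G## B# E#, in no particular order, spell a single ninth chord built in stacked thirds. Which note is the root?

E#

Arranged so that each adjacent pair is a third by letter name: E# – G## – B# – D# – F#.
The bottom of that stack, E#, is the root (this is E# dominant seventh flat nine).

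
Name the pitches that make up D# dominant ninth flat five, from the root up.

Root D-sharp, quality dominant ninth flat five:
root → D-sharp
3rd (major 3rd) → F-double-sharp
5th (diminished 5th) → A
7th (minor 7th) → C-sharp
9th (major 9th) → E-sharp

D-sharp F-double-sharp A C-sharp E-sharp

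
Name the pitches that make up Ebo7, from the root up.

Eb Gb Bbb Dbb

Ebo7: diminished seventh on Eb.
- root: Eb
- minor 3rd: Gb
- diminished 5th: Bbb
- diminished 7th: Dbb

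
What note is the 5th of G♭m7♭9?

Db

G♭m7♭9 is built on Gb; its 5th is a perfect 5th above the root.
A fifth above G uses the letter D, and the perfect 5th above Gb is Db.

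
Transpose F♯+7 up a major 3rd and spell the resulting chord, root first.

A# C## E## G#

Transposed root: F# → A# (major 3rd up). So we spell A# augmented seventh:
Root: A#
Major 3rd (3rd): C##
Augmented 5th (5th): E##
Minor 7th (7th): G#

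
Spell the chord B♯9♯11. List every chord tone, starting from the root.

Root B♯, quality dominant ninth sharp eleven:
B♯ — root
D𝄪 — major 3rd
F𝄪 — perfect 5th
A♯ — minor 7th
C𝄪 — major 9th
E𝄪 — augmented 11th

B♯ D𝄪 F𝄪 A♯ C𝄪 E𝄪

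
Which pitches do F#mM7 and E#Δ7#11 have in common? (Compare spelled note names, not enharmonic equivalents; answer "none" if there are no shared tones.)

E♯

F#mM7 = F♯, A, C♯, E♯.
E#Δ7#11 = E♯, G𝄪, B♯, D𝄪, A𝄪.
Shared: E♯.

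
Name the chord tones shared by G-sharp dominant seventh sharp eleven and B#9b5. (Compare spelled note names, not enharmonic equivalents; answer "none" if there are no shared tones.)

B#  F#  C##

G-sharp dominant seventh sharp eleven: G# B# D# F# C##
B#9b5: B# D## F# A# C##
Common to both → B#, F#, C##.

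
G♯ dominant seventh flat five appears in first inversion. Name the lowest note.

G♯ dominant seventh flat five in root position is G-sharp–B-sharp–D–F-sharp.
First inversion places the third in the bass, which is B-sharp.

B-sharp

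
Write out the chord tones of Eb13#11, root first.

Eb13#11: dominant thirteenth sharp eleven on Eb.
Eb — root
G — major 3rd
Bb — perfect 5th
Db — minor 7th
F — major 9th
A — augmented 11th
C — major 13th

Eb – G – Bb – Db – F – A – C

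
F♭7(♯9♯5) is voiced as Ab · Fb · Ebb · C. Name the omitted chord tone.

G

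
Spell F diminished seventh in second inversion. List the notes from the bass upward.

F diminished seventh = F–A-flat–C-flat–E-double-flat; second inversion → fifth (C-flat) lowest.

C-flat – E-double-flat – F – A-flat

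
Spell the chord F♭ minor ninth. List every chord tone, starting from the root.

Fb, Abb, Cb, Ebb, Gb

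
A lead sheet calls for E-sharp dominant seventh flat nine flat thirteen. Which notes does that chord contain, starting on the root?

E-sharp – G-double-sharp – B-sharp – D-sharp – F-sharp – C-sharp

Root E-sharp, quality dominant seventh flat nine flat thirteen:
E-sharp — root
G-double-sharp — major 3rd
B-sharp — perfect 5th
D-sharp — minor 7th
F-sharp — minor 9th
C-sharp — minor 13th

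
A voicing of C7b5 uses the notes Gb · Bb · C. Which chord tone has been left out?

E

The full C7b5 chord is C, E, Gb, Bb.
Comparing with the voicing, the major 3rd (3rd) — E — is absent.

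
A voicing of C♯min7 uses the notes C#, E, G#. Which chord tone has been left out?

The full C♯min7 chord is C#, E, G#, B.
Comparing with the voicing, the minor 7th (7th) — B — is absent.

B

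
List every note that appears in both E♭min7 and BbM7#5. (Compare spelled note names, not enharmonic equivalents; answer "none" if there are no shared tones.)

Bb

E♭min7 = Eb, Gb, Bb, Db.
BbM7#5 = Bb, D, F#, A.
Shared: Bb.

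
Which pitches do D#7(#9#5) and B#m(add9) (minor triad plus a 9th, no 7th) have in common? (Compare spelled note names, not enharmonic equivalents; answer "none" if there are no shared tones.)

D# F##

D#7(#9#5) = D#, F##, A##, C#, E##.
B#m(add9) = B#, D#, F##, C##.
Shared: D#, F##.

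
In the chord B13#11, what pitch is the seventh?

B13#11 is built on B; its 7th is a minor 7th above the root.
A seventh above B uses the letter A, and the minor 7th above B is A.

A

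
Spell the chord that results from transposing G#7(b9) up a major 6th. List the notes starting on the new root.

E# – G## – B# – D# – F#

A major 6th up from G# is E#, so the new chord is E# dominant seventh flat nine.
- root: E#
- major 3rd: G##
- perfect 5th: B#
- minor 7th: D#
- minor 9th: F#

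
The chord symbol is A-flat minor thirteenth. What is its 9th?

Root of A-flat minor thirteenth = Ab. The 9th is a major 9th: Ab up a major 9th → Bb.

Bb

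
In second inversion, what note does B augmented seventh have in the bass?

B augmented seventh = B–D♯–F𝄪–A. Second inversion → fifth in the bass = F𝄪.

F𝄪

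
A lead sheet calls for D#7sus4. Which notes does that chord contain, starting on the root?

D#7sus4: dominant seventh suspended fourth on D#.
Root: D#
Perfect 4th (4th): G#
Perfect 5th (5th): A#
Minor 7th (7th): C#

D#  G#  A#  C#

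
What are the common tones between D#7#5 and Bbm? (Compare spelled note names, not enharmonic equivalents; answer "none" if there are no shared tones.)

D#7#5 = D#, F##, A##, C#.
Bbm = Bb, Db, F.
Shared: none.

none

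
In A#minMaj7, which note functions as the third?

C#

Root of A#minMaj7 = A#. The 3rd is a minor 3rd: A# up a minor 3rd → C#.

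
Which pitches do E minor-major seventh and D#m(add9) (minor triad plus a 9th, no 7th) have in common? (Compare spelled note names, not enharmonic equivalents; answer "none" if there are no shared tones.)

D#

E minor-major seventh: E G B D#
D#m(add9): D# F# A# E#
Common to both → D#.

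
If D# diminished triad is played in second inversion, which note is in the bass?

A

D# diminished triad in root position is D#–F#–A.
Second inversion places the fifth in the bass, which is A.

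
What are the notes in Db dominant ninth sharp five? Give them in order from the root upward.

Root D-flat, quality dominant ninth sharp five:
Root: D-flat
Major 3rd (3rd): F
Augmented 5th (5th): A
Minor 7th (7th): C-flat
Major 9th (9th): E-flat

D-flat F A C-flat E-flat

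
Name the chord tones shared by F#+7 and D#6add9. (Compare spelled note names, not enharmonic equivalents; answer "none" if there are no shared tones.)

A#

F#+7: F# A# C## E
D#6add9: D# F## A# B# E#
Common to both → A#.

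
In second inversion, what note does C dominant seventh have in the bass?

G

C dominant seventh in root position is C–E–G–B-flat.
Second inversion places the fifth in the bass, which is G.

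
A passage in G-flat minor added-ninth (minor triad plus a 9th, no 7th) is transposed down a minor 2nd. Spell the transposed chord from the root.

F, A♭, C, G

Transposed root: G♭ → F (minor 2nd down). So we spell F minor added-ninth:
root → F
3rd (minor 3rd) → A♭
5th (perfect 5th) → C
9th (major 9th) → G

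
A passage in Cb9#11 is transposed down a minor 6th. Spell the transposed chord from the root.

Cb down a minor 6th → Eb. New chord: Eb dominant ninth sharp eleven.
- root: Eb
- major 3rd: G
- perfect 5th: Bb
- minor 7th: Db
- major 9th: F
- augmented 11th: A

Eb G Bb Db F A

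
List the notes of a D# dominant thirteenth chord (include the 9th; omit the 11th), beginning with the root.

D-sharp F-double-sharp A-sharp C-sharp E-sharp B-sharp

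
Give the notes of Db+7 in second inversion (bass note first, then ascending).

In root position, Db+7 is Db–F–A–Cb.
Second inversion puts the fifth (A) in the bass.

A – Cb – Db – F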